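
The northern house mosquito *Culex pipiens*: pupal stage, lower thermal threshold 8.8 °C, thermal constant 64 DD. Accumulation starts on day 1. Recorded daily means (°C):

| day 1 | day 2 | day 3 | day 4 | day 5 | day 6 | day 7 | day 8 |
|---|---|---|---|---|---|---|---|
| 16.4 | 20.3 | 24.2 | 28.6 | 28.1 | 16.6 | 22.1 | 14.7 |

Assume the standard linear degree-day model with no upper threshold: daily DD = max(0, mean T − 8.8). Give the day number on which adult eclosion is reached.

day 5

Daily DD above 8.8 °C: 7.6, 11.5, 15.4, 19.8, 19.3, 7.8, 13.3, 5.9.
Cumulative: 7.6, 19.1, 34.5, 54.3, 73.6, 81.4, 94.7, 100.6.
The total first reaches 64 DD on day 5.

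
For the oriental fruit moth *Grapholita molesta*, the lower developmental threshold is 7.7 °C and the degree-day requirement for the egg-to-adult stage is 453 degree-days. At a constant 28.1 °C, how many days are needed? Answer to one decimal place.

22.2 days

Daily accumulation = 28.1 − 7.7 = 20.4 DD/day.
Duration = 453 / 20.4 = 22.206 ≈ 22.2 days.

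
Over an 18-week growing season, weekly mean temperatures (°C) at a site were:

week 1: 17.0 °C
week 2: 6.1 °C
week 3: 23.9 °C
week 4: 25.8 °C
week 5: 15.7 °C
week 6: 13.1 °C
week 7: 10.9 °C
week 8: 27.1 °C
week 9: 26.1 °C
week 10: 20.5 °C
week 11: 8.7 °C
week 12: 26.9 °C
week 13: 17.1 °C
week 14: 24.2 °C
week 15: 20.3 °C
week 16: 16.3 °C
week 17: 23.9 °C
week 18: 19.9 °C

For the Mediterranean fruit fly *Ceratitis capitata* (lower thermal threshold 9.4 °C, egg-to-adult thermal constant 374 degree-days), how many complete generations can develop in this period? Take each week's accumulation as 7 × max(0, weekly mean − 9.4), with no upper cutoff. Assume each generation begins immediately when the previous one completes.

3 generations

Weekly DD (7 × max(0, T̄ − 9.4)): 53.2, 0.0, 101.5, 114.8, 44.1, 25.9, 10.5, 123.9, 116.9, 77.7, 0.0, 122.5, 53.9, 103.6, 76.3, 48.3, 101.5, 73.5.
Season total = 1248.1 DD.
Complete generations = ⌊1248.1 / 374⌋ = 3.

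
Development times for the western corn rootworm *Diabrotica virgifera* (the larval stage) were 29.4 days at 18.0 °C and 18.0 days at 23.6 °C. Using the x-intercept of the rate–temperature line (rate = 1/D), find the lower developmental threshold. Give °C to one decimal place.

9.2 °C

Equal thermal constants: D₁(T₁ − T_b) = D₂(T₂ − T_b).
29.4·(18.0 − T_b) = 18.0·(23.6 − T_b)
T_b = (29.4·18.0 − 18.0·23.6) / (29.4 − 18.0) = 104.40 / 11.4 = 9.158 °C ≈ 9.2 °C.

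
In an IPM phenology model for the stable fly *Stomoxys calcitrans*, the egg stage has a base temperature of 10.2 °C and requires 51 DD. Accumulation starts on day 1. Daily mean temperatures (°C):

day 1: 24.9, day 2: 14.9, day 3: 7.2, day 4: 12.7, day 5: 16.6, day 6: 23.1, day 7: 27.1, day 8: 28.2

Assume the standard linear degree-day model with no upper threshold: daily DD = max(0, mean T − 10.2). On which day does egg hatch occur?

Daily DD above 10.2 °C: 14.7, 4.7, 0.0, 2.5, 6.4, 12.9, 16.9, 18.0.
Cumulative: 14.7, 19.4, 19.4, 21.9, 28.3, 41.2, 58.1, 76.1.
The total first reaches 51 DD on day 7.

day 7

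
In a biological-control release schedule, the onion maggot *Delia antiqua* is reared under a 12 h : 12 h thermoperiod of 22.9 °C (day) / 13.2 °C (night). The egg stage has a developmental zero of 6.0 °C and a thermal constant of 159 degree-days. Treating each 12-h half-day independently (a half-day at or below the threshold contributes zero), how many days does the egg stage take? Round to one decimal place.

13.2 days

Day half: max(0, 22.9 − 6.0) × 0.5 = 16.9 × 0.5 = 8.45 DD.
Night half: max(0, 13.2 − 6.0) × 0.5 = 7.2 × 0.5 = 3.60 DD.
Per 24 h: 12.05 DD/day.
Duration = 159 / 12.05 = 13.195 ≈ 13.2 days.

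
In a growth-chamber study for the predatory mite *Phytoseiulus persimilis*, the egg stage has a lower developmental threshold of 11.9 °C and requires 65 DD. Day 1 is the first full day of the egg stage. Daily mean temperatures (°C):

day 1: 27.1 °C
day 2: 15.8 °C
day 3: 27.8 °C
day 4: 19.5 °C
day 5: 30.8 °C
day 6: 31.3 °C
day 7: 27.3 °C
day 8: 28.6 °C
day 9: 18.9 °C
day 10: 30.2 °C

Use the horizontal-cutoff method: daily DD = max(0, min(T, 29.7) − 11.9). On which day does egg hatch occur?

Daily DD above 11.9 °C (capped at 17.8): 15.2, 3.9, 15.9, 7.6, 17.8, 17.8, 15.4, 16.7, 7.0, 17.8.
Cumulative: 15.2, 19.1, 35.0, 42.6, 60.4, 78.2, 93.6, 110.3, 117.3, 135.1.
The total first reaches 65 DD on day 6.

day 6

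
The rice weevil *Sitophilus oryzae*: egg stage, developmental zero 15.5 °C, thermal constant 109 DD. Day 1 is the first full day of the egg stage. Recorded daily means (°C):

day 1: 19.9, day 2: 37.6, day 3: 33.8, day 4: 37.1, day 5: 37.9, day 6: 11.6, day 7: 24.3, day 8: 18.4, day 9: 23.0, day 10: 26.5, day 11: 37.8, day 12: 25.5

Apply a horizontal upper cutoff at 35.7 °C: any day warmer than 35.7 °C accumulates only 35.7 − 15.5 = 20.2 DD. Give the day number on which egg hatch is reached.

Daily DD above 15.5 °C (capped at 20.2): 4.4, 20.2, 18.3, 20.2, 20.2, 0.0, 8.8, 2.9, 7.5, 11.0, 20.2, 10.0.
Cumulative: 4.4, 24.6, 42.9, 63.1, 83.3, 83.3, 92.1, 95.0, 102.5, 113.5, 133.7, 143.7.
The total first reaches 109 DD on day 10.

day 10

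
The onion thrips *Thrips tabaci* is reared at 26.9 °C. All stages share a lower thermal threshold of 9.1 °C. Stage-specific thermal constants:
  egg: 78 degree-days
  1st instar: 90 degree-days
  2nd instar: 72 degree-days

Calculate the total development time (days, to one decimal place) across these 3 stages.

13.5 days

Daily accumulation at 26.9 °C = 26.9 − 9.1 = 17.8 DD/day.
Total K = 78 + 90 + 72 = 240 DD.
Total duration = 240 / 17.8 = 13.483 ≈ 13.5 days.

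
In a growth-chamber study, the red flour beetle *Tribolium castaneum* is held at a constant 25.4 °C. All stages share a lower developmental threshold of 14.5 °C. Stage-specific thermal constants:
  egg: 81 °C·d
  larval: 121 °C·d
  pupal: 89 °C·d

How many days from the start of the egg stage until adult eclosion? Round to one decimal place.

Daily accumulation at 25.4 °C = 25.4 − 14.5 = 10.9 DD/day.
Total K = 81 + 121 + 89 = 291 DD.
Total duration = 291 / 10.9 = 26.697 ≈ 26.7 days.

26.7 days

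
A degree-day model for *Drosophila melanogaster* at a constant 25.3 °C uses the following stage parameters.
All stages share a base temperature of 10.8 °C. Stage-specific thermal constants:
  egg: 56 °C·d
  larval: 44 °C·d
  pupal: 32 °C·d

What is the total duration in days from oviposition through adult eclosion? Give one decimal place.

Daily accumulation at 25.3 °C = 25.3 − 10.8 = 14.5 DD/day.
Total K = 56 + 44 + 32 = 132 DD.
Total duration = 132 / 14.5 = 9.103 ≈ 9.1 days.

9.1 days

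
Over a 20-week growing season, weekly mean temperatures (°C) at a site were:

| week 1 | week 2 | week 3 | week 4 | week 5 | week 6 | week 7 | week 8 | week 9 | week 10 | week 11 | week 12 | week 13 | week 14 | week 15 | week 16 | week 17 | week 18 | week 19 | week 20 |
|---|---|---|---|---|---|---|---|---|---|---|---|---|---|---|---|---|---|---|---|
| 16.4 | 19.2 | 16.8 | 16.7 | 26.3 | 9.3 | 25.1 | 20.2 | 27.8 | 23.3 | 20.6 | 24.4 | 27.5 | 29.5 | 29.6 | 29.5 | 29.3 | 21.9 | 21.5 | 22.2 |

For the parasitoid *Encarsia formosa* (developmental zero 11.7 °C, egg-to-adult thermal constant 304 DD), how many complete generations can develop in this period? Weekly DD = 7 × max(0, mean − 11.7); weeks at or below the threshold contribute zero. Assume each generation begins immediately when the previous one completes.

5 generations

Weekly DD (7 × max(0, T̄ − 11.7)): 32.9, 52.5, 35.7, 35.0, 102.2, 0.0, 93.8, 59.5, 112.7, 81.2, 62.3, 88.9, 110.6, 124.6, 125.3, 124.6, 123.2, 71.4, 68.6, 73.5.
Season total = 1578.5 DD.
Complete generations = ⌊1578.5 / 304⌋ = 5.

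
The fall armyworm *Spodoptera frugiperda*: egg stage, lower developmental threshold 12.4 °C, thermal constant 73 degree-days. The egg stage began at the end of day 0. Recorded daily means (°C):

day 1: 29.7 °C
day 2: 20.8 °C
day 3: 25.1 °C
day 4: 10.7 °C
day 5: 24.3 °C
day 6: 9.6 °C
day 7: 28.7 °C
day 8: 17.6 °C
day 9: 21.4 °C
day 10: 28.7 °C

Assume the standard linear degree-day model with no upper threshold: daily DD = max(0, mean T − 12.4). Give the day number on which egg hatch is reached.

Daily DD above 12.4 °C: 17.3, 8.4, 12.7, 0.0, 11.9, 0.0, 16.3, 5.2, 9.0, 16.3.
Cumulative: 17.3, 25.7, 38.4, 38.4, 50.3, 50.3, 66.6, 71.8, 80.8, 97.1.
The total first reaches 73 DD on day 9.

day 9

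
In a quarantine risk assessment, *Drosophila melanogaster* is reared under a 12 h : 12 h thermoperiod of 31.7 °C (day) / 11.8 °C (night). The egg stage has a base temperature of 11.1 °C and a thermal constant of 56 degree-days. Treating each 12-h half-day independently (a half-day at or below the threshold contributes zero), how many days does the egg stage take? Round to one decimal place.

5.3 days

Day half: max(0, 31.7 − 11.1) × 0.5 = 20.6 × 0.5 = 10.30 DD.
Night half: max(0, 11.8 − 11.1) × 0.5 = 0.7 × 0.5 = 0.35 DD.
Per 24 h: 10.65 DD/day.
Duration = 56 / 10.65 = 5.258 ≈ 5.3 days.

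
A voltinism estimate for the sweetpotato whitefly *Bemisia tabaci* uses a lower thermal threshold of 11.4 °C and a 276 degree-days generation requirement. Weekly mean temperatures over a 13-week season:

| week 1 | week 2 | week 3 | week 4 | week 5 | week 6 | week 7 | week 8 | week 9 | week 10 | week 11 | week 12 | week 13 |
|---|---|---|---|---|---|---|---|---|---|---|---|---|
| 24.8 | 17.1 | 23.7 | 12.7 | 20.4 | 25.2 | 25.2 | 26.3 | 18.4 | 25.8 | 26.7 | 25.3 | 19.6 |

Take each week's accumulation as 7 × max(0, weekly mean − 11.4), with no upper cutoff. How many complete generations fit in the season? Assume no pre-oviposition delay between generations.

3 generations

Weekly DD (7 × max(0, T̄ − 11.4)): 93.8, 39.9, 86.1, 9.1, 63.0, 96.6, 96.6, 104.3, 49.0, 100.8, 107.1, 97.3, 57.4.
Season total = 1001.0 DD.
Complete generations = ⌊1001.0 / 276⌋ = 3.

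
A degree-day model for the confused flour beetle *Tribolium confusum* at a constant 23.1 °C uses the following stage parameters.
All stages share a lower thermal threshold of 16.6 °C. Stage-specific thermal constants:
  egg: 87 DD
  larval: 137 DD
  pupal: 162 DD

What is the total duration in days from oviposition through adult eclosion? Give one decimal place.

Daily accumulation at 23.1 °C = 23.1 − 16.6 = 6.5 DD/day.
Total K = 87 + 137 + 162 = 386 DD.
Total duration = 386 / 6.5 = 59.385 ≈ 59.4 days.

59.4 days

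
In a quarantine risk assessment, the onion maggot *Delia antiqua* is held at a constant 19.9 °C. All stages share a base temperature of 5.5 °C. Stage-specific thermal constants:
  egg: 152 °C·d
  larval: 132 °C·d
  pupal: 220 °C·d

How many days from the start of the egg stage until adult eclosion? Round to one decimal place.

35.0 days

Daily accumulation at 19.9 °C = 19.9 − 5.5 = 14.4 DD/day.
Total K = 152 + 132 + 220 = 504 DD.
Total duration = 504 / 14.4 = 35.000 ≈ 35.0 days.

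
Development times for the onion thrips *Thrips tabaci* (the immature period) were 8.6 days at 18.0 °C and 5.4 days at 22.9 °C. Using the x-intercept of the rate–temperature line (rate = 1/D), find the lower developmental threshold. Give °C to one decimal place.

9.7 °C

Equal thermal constants: D₁(T₁ − T_b) = D₂(T₂ − T_b).
8.6·(18.0 − T_b) = 5.4·(22.9 − T_b)
T_b = (8.6·18.0 − 5.4·22.9) / (8.6 − 5.4) = 31.14 / 3.2 = 9.731 °C ≈ 9.7 °C.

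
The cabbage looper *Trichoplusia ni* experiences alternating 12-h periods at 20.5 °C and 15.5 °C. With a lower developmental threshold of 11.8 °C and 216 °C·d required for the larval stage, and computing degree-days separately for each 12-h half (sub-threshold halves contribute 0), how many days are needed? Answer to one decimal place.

Day half: max(0, 20.5 − 11.8) × 0.5 = 8.7 × 0.5 = 4.35 DD.
Night half: max(0, 15.5 − 11.8) × 0.5 = 3.7 × 0.5 = 1.85 DD.
Per 24 h: 6.20 DD/day.
Duration = 216 / 6.20 = 34.839 ≈ 34.8 days.

34.8 days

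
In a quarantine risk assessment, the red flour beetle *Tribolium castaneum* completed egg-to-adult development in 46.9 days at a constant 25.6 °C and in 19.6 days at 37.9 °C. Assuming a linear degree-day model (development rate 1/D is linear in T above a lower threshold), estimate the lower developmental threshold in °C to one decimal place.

16.8 °C

Linear rate model ⇒ the product D·(T − T_b) is constant across temperatures.
46.9·(25.6 − T_b) = 19.6·(37.9 − T_b)
T_b = (46.9·25.6 − 19.6·37.9) / (46.9 − 19.6) = 457.80 / 27.3 = 16.769 °C ≈ 16.8 °C.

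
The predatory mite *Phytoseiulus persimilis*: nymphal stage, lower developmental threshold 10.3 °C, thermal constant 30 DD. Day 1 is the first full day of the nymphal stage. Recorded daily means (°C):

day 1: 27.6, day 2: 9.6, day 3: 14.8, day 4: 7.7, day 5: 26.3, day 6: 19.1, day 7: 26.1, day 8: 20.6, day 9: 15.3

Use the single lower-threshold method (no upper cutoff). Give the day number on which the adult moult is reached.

Daily DD above 10.3 °C: 17.3, 0.0, 4.5, 0.0, 16.0, 8.8, 15.8, 10.3, 5.0.
Cumulative: 17.3, 17.3, 21.8, 21.8, 37.8, 46.6, 62.4, 72.7, 77.7.
The total first reaches 30 DD on day 5.

day 5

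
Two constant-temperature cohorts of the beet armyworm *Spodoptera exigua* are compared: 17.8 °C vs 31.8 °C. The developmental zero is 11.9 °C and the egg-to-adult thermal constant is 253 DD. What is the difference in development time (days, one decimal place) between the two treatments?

30.2 days

At 17.8 °C: 253 / (17.8 − 11.9) = 253 / 5.9 = 42.881 d.
At 31.8 °C: 253 / (31.8 − 11.9) = 253 / 19.9 = 12.714 d.
Difference = |42.881 − 12.714| = 30.168 ≈ 30.2 days.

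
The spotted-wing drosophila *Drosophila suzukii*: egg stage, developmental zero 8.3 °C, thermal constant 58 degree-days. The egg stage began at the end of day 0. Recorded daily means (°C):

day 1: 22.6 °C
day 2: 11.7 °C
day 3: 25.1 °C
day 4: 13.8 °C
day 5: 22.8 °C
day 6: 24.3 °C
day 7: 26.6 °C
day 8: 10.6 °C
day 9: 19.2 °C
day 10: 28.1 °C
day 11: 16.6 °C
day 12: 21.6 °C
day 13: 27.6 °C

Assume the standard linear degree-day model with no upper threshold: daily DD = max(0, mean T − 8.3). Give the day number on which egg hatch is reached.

Daily DD above 8.3 °C: 14.3, 3.4, 16.8, 5.5, 14.5, 16.0, 18.3, 2.3, 10.9, 19.8, 8.3, 13.3, 19.3.
Cumulative: 14.3, 17.7, 34.5, 40.0, 54.5, 70.5, 88.8, 91.1, 102.0, 121.8, 130.1, 143.4, 162.7.
The total first reaches 58 DD on day 6.

day 6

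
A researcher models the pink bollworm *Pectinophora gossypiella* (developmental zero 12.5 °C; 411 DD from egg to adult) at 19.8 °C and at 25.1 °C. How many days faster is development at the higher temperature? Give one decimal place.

At 19.8 °C: 411 / (19.8 − 12.5) = 411 / 7.3 = 56.301 d.
At 25.1 °C: 411 / (25.1 − 12.5) = 411 / 12.6 = 32.619 d.
Difference = |56.301 − 32.619| = 23.682 ≈ 23.7 days.

23.7 days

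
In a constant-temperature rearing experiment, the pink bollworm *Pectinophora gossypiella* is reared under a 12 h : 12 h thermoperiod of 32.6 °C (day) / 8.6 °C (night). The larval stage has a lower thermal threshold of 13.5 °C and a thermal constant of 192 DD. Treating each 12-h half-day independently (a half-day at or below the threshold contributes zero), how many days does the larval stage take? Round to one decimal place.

Day half: max(0, 32.6 − 13.5) × 0.5 = 19.1 × 0.5 = 9.55 DD.
Night half: max(0, 8.6 − 13.5) × 0.5 = 0.0 × 0.5 = 0.00 DD.
Per 24 h: 9.55 DD/day.
Duration = 192 / 9.55 = 20.105 ≈ 20.1 days.

20.1 days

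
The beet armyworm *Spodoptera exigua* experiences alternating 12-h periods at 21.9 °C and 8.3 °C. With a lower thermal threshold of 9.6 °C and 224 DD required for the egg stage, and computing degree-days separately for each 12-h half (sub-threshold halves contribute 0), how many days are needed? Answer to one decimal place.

36.4 days

Day half: max(0, 21.9 − 9.6) × 0.5 = 12.3 × 0.5 = 6.15 DD.
Night half: max(0, 8.3 − 9.6) × 0.5 = 0.0 × 0.5 = 0.00 DD.
Per 24 h: 6.15 DD/day.
Duration = 224 / 6.15 = 36.423 ≈ 36.4 days.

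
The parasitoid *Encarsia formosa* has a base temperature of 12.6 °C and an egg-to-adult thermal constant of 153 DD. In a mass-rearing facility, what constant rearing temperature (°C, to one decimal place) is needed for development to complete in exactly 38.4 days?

16.6 °C

Required daily accumulation = 153 / 38.4 = 3.984 DD/day.
T = T_base + 3.984 = 12.6 + 3.984 = 16.584 ≈ 16.6 °C.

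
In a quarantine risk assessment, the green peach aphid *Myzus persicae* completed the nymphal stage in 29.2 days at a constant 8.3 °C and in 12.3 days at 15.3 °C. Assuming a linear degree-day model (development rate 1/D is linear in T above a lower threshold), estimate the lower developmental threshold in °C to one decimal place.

3.2 °C

Under the model K = D·(T − T_b), so D₁·(T₁ − T_b) = D₂·(T₂ − T_b).
29.2·(8.3 − T_b) = 12.3·(15.3 − T_b)
T_b = (29.2·8.3 − 12.3·15.3) / (29.2 − 12.3) = 54.17 / 16.9 = 3.205 °C ≈ 3.2 °C.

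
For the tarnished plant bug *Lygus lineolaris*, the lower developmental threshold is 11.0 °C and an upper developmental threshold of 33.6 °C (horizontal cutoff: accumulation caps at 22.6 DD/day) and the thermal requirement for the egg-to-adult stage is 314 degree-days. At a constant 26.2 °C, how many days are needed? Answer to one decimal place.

Daily accumulation = 26.2 − 11.0 = 15.2 DD/day.
Duration = 314 / 15.2 = 20.658 ≈ 20.7 days.

20.7 days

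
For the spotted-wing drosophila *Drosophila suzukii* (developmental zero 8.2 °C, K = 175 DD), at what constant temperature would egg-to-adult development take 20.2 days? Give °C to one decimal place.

16.9 °C

Required daily accumulation = 175 / 20.2 = 8.663 DD/day.
T = T_base + 8.663 = 8.2 + 8.663 = 16.863 ≈ 16.9 °C.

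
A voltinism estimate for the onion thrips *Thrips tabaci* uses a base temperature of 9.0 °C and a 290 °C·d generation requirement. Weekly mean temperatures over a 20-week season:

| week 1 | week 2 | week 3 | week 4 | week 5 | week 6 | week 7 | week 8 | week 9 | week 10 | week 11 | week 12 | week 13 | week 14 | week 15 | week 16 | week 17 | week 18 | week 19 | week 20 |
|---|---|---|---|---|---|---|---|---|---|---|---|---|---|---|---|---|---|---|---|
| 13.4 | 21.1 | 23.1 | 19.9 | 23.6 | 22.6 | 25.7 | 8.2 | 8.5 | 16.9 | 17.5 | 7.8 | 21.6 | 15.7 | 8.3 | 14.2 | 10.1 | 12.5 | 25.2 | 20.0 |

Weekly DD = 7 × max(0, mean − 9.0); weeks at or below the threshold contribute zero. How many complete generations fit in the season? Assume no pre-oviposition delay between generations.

Weekly DD (7 × max(0, T̄ − 9.0)): 30.8, 84.7, 98.7, 76.3, 102.2, 95.2, 116.9, 0.0, 0.0, 55.3, 59.5, 0.0, 88.2, 46.9, 0.0, 36.4, 7.7, 24.5, 113.4, 77.0.
Season total = 1113.7 DD.
Complete generations = ⌊1113.7 / 290⌋ = 3.

3 generations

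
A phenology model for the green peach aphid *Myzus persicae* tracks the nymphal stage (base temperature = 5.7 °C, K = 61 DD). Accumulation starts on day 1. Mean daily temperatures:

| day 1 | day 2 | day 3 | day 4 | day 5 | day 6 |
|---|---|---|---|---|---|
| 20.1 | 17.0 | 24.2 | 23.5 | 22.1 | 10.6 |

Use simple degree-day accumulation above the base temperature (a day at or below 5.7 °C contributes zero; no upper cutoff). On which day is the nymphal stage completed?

Daily DD above 5.7 °C: 14.4, 11.3, 18.5, 17.8, 16.4, 4.9.
Cumulative: 14.4, 25.7, 44.2, 62.0, 78.4, 83.3.
The total first reaches 61 DD on day 4.

day 4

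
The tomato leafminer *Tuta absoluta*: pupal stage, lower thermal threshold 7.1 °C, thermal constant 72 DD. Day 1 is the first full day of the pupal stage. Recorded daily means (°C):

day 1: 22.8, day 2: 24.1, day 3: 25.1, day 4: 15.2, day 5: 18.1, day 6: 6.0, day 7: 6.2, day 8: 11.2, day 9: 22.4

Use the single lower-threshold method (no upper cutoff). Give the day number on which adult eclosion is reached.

Daily DD above 7.1 °C: 15.7, 17.0, 18.0, 8.1, 11.0, 0.0, 0.0, 4.1, 15.3.
Cumulative: 15.7, 32.7, 50.7, 58.8, 69.8, 69.8, 69.8, 73.9, 89.2.
The total first reaches 72 DD on day 8.

day 8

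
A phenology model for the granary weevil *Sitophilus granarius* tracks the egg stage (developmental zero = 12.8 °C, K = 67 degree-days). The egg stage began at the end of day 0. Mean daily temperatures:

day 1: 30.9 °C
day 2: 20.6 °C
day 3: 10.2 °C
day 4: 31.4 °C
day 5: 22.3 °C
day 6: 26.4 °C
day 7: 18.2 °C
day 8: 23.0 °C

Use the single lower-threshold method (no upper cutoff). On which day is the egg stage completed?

Daily DD above 12.8 °C: 18.1, 7.8, 0.0, 18.6, 9.5, 13.6, 5.4, 10.2.
Cumulative: 18.1, 25.9, 25.9, 44.5, 54.0, 67.6, 73.0, 83.2.
The total first reaches 67 DD on day 6.

day 6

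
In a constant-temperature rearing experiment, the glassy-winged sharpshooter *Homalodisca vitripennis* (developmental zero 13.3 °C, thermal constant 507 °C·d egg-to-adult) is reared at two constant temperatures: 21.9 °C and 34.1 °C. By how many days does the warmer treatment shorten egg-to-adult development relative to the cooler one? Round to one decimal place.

34.6 days

At 21.9 °C: 507 / (21.9 − 13.3) = 507 / 8.6 = 58.953 d.
At 34.1 °C: 507 / (34.1 − 13.3) = 507 / 20.8 = 24.375 d.
Difference = |58.953 − 24.375| = 34.578 ≈ 34.6 days.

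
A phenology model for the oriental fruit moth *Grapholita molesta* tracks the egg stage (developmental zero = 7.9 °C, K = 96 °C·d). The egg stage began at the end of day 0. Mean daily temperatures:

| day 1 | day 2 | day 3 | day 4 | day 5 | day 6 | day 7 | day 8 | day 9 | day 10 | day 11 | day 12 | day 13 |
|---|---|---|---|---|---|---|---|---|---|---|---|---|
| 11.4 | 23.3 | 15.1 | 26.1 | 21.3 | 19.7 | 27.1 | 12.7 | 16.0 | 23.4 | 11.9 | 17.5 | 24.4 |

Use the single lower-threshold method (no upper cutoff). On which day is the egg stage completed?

Daily DD above 7.9 °C: 3.5, 15.4, 7.2, 18.2, 13.4, 11.8, 19.2, 4.8, 8.1, 15.5, 4.0, 9.6, 16.5.
Cumulative: 3.5, 18.9, 26.1, 44.3, 57.7, 69.5, 88.7, 93.5, 101.6, 117.1, 121.1, 130.7, 147.2.
The total first reaches 96 DD on day 9.

day 9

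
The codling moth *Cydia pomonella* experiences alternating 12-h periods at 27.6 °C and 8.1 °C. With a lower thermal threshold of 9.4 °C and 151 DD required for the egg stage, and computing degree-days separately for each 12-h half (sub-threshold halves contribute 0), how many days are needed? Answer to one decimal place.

16.6 days

Day half: max(0, 27.6 − 9.4) × 0.5 = 18.2 × 0.5 = 9.10 DD.
Night half: max(0, 8.1 − 9.4) × 0.5 = 0.0 × 0.5 = 0.00 DD.
Per 24 h: 9.10 DD/day.
Duration = 151 / 9.10 = 16.593 ≈ 16.6 days.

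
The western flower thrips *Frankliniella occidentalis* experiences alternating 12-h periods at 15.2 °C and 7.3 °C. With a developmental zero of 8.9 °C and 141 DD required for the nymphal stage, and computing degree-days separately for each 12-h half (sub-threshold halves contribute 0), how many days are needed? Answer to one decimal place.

Day half: max(0, 15.2 − 8.9) × 0.5 = 6.3 × 0.5 = 3.15 DD.
Night half: max(0, 7.3 − 8.9) × 0.5 = 0.0 × 0.5 = 0.00 DD.
Per 24 h: 3.15 DD/day.
Duration = 141 / 3.15 = 44.762 ≈ 44.8 days.

44.8 days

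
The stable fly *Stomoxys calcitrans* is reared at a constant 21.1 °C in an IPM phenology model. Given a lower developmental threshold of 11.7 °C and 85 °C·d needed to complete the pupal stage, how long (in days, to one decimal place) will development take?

Daily accumulation = 21.1 − 11.7 = 9.4 DD/day.
Duration = 85 / 9.4 = 9.043 ≈ 9.0 days.

9.0 days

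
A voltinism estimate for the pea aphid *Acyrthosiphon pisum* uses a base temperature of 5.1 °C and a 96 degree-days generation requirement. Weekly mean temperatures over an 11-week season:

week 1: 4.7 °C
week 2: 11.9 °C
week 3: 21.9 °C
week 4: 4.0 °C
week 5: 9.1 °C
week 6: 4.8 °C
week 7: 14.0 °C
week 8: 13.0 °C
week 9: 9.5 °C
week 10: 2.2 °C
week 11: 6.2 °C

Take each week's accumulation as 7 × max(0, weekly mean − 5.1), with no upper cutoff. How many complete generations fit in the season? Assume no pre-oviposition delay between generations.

3 generations

Weekly DD (7 × max(0, T̄ − 5.1)): 0.0, 47.6, 117.6, 0.0, 28.0, 0.0, 62.3, 55.3, 30.8, 0.0, 7.7.
Season total = 349.3 DD.
Complete generations = ⌊349.3 / 96⌋ = 3.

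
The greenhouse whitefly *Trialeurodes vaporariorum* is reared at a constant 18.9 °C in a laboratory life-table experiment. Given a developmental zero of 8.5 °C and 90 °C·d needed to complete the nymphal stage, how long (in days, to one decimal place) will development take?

8.7 days

Daily accumulation = 18.9 − 8.5 = 10.4 DD/day.
Duration = 90 / 10.4 = 8.654 ≈ 8.7 days.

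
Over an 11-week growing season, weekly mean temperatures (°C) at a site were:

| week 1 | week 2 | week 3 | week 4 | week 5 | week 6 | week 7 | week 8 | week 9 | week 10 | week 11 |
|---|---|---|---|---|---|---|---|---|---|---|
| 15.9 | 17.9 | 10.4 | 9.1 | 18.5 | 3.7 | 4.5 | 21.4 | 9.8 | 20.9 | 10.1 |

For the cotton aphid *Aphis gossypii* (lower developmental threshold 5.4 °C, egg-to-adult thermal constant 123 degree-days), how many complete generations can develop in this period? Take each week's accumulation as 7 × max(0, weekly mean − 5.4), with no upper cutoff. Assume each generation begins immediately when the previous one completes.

4 generations

Weekly DD (7 × max(0, T̄ − 5.4)): 73.5, 87.5, 35.0, 25.9, 91.7, 0.0, 0.0, 112.0, 30.8, 108.5, 32.9.
Season total = 597.8 DD.
Complete generations = ⌊597.8 / 123⌋ = 4.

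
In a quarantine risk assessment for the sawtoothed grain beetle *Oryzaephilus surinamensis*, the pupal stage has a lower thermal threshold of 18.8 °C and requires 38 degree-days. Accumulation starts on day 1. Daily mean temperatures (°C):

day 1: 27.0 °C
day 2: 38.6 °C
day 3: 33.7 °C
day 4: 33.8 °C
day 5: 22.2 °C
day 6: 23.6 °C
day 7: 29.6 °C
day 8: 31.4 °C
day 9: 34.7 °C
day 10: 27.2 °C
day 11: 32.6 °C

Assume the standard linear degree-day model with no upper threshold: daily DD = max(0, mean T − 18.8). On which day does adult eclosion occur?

Daily DD above 18.8 °C: 8.2, 19.8, 14.9, 15.0, 3.4, 4.8, 10.8, 12.6, 15.9, 8.4, 13.8.
Cumulative: 8.2, 28.0, 42.9, 57.9, 61.3, 66.1, 76.9, 89.5, 105.4, 113.8, 127.6.
The total first reaches 38 DD on day 3.

day 3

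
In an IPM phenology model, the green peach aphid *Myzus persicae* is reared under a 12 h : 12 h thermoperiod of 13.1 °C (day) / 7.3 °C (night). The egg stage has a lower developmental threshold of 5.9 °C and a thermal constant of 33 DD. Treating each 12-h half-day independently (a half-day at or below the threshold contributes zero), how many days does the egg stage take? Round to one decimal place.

7.7 days

Day half: max(0, 13.1 − 5.9) × 0.5 = 7.2 × 0.5 = 3.60 DD.
Night half: max(0, 7.3 − 5.9) × 0.5 = 1.4 × 0.5 = 0.70 DD.
Per 24 h: 4.30 DD/day.
Duration = 33 / 4.30 = 7.674 ≈ 7.7 days.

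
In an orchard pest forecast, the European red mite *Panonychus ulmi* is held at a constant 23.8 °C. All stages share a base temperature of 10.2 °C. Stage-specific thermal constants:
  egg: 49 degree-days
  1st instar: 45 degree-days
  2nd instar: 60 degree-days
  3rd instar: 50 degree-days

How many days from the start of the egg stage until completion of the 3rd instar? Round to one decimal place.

Daily accumulation at 23.8 °C = 23.8 − 10.2 = 13.6 DD/day.
Total K = 49 + 45 + 60 + 50 = 204 DD.
Total duration = 204 / 13.6 = 15.000 ≈ 15.0 days.

15.0 days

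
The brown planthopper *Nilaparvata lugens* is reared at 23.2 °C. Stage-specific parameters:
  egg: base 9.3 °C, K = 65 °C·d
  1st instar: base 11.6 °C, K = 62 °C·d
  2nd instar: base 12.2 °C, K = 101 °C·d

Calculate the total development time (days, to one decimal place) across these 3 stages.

egg: 65 / (23.2 − 9.3) = 65 / 13.9 = 4.676 d.
1st instar: 62 / (23.2 − 11.6) = 62 / 11.6 = 5.345 d.
2nd instar: 101 / (23.2 − 12.2) = 101 / 11.0 = 9.182 d.
Sum = 19.203 ≈ 19.2 days.

19.2 days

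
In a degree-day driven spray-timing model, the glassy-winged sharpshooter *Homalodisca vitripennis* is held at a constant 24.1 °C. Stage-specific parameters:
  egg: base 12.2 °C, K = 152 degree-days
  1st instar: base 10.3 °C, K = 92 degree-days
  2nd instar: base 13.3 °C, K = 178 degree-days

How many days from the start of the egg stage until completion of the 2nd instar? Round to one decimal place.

35.9 days

egg: 152 / (24.1 − 12.2) = 152 / 11.9 = 12.773 d.
1st instar: 92 / (24.1 − 10.3) = 92 / 13.8 = 6.667 d.
2nd instar: 178 / (24.1 − 13.3) = 178 / 10.8 = 16.481 d.
Sum = 35.921 ≈ 35.9 days.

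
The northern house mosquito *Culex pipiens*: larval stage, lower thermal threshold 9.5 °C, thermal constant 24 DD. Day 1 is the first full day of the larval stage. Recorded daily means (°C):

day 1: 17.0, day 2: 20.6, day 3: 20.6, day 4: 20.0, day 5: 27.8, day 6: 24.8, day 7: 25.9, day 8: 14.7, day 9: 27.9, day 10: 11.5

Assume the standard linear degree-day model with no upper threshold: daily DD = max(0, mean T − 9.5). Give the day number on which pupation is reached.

Daily DD above 9.5 °C: 7.5, 11.1, 11.1, 10.5, 18.3, 15.3, 16.4, 5.2, 18.4, 2.0.
Cumulative: 7.5, 18.6, 29.7, 40.2, 58.5, 73.8, 90.2, 95.4, 113.8, 115.8.
The total first reaches 24 DD on day 3.

day 3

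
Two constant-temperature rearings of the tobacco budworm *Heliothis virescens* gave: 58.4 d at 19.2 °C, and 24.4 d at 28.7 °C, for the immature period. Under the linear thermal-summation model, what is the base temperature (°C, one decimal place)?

12.4 °C

Under the model K = D·(T − T_b), so D₁·(T₁ − T_b) = D₂·(T₂ − T_b).
58.4·(19.2 − T_b) = 24.4·(28.7 − T_b)
T_b = (58.4·19.2 − 24.4·28.7) / (58.4 − 24.4) = 421.00 / 34.0 = 12.382 °C ≈ 12.4 °C.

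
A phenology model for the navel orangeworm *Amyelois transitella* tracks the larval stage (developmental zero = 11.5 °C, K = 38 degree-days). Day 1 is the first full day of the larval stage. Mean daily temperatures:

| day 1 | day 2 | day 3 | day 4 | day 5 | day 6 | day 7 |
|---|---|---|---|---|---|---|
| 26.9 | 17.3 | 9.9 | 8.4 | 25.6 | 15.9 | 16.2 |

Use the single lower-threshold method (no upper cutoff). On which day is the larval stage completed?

day 6

Daily DD above 11.5 °C: 15.4, 5.8, 0.0, 0.0, 14.1, 4.4, 4.7.
Cumulative: 15.4, 21.2, 21.2, 21.2, 35.3, 39.7, 44.4.
The total first reaches 38 DD on day 6.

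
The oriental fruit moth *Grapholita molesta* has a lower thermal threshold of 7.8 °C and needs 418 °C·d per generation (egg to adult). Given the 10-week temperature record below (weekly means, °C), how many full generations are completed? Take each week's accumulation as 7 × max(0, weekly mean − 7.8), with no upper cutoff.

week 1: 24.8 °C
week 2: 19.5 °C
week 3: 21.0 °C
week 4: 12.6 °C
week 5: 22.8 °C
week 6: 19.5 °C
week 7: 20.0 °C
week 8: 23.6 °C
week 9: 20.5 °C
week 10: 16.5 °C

2 generations

Weekly DD (7 × max(0, T̄ − 7.8)): 119.0, 81.9, 92.4, 33.6, 105.0, 81.9, 85.4, 110.6, 88.9, 60.9.
Season total = 859.6 DD.
Complete generations = ⌊859.6 / 418⌋ = 2.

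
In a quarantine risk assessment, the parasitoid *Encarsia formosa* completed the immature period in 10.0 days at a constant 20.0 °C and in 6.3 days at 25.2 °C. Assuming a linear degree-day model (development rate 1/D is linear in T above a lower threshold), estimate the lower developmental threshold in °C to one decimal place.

11.1 °C

Equal thermal constants: D₁(T₁ − T_b) = D₂(T₂ − T_b).
10.0·(20.0 − T_b) = 6.3·(25.2 − T_b)
T_b = (10.0·20.0 − 6.3·25.2) / (10.0 − 6.3) = 41.24 / 3.7 = 11.146 °C ≈ 11.1 °C.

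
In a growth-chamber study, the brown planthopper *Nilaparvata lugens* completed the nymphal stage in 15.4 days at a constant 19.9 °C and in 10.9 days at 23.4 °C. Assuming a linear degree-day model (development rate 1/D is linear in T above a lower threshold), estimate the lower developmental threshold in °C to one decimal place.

Under the model K = D·(T − T_b), so D₁·(T₁ − T_b) = D₂·(T₂ − T_b).
15.4·(19.9 − T_b) = 10.9·(23.4 − T_b)
T_b = (15.4·19.9 − 10.9·23.4) / (15.4 − 10.9) = 51.40 / 4.5 = 11.422 °C ≈ 11.4 °C.

11.4 °C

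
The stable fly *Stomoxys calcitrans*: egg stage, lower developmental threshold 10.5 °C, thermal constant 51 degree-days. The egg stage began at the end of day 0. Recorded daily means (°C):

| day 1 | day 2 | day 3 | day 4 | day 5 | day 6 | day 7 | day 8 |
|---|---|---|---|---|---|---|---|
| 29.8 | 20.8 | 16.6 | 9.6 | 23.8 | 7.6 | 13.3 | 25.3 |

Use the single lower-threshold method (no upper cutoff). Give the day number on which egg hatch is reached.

day 7

Daily DD above 10.5 °C: 19.3, 10.3, 6.1, 0.0, 13.3, 0.0, 2.8, 14.8.
Cumulative: 19.3, 29.6, 35.7, 35.7, 49.0, 49.0, 51.8, 66.6.
The total first reaches 51 DD on day 7.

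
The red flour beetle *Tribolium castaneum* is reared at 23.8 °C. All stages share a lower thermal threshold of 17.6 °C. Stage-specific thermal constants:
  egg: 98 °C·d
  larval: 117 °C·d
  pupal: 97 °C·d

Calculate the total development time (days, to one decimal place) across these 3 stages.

Daily accumulation at 23.8 °C = 23.8 − 17.6 = 6.2 DD/day.
Total K = 98 + 117 + 97 = 312 DD.
Total duration = 312 / 6.2 = 50.323 ≈ 50.3 days.

50.3 days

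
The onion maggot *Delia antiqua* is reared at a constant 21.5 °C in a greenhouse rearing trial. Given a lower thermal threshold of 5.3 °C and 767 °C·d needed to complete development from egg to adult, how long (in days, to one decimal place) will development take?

47.3 days

Daily accumulation = 21.5 − 5.3 = 16.2 DD/day.
Duration = 767 / 16.2 = 47.346 ≈ 47.3 days.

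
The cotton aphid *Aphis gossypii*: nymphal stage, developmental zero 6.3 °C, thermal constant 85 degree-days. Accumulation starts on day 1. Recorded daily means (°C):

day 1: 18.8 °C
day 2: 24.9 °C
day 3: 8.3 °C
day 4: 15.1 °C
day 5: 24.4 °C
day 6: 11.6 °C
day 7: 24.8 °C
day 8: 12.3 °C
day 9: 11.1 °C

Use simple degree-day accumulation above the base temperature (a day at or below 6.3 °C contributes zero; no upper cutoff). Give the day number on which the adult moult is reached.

day 8

Daily DD above 6.3 °C: 12.5, 18.6, 2.0, 8.8, 18.1, 5.3, 18.5, 6.0, 4.8.
Cumulative: 12.5, 31.1, 33.1, 41.9, 60.0, 65.3, 83.8, 89.8, 94.6.
The total first reaches 85 DD on day 8.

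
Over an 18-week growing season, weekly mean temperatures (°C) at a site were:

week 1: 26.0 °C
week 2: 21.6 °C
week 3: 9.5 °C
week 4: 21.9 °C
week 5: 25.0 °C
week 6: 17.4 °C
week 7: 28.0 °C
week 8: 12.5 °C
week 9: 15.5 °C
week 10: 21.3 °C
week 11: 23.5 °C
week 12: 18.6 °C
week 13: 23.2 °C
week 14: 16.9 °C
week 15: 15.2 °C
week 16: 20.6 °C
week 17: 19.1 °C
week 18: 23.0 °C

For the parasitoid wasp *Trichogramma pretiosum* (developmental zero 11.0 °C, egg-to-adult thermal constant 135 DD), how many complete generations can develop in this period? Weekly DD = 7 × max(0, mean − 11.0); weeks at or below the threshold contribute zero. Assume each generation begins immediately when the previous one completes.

8 generations

Weekly DD (7 × max(0, T̄ − 11.0)): 105.0, 74.2, 0.0, 76.3, 98.0, 44.8, 119.0, 10.5, 31.5, 72.1, 87.5, 53.2, 85.4, 41.3, 29.4, 67.2, 56.7, 84.0.
Season total = 1136.1 DD.
Complete generations = ⌊1136.1 / 135⌋ = 8.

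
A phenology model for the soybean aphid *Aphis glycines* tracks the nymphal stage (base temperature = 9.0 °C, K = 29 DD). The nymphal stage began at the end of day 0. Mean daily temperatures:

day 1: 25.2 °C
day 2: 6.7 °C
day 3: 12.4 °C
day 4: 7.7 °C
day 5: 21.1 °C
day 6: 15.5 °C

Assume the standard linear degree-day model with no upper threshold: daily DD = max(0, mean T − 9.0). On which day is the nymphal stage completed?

Daily DD above 9.0 °C: 16.2, 0.0, 3.4, 0.0, 12.1, 6.5.
Cumulative: 16.2, 16.2, 19.6, 19.6, 31.7, 38.2.
The total first reaches 29 DD on day 5.

day 5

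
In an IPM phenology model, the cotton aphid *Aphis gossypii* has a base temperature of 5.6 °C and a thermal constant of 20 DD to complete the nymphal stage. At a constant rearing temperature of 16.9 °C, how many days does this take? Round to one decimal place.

Daily accumulation = 16.9 − 5.6 = 11.3 DD/day.
Duration = 20 / 11.3 = 1.770 ≈ 1.8 days.

1.8 days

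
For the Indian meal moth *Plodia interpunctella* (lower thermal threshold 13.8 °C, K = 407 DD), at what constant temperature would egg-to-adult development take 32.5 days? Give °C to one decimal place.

Required daily accumulation = 407 / 32.5 = 12.523 DD/day.
T = T_base + 12.523 = 13.8 + 12.523 = 26.323 ≈ 26.3 °C.

26.3 °C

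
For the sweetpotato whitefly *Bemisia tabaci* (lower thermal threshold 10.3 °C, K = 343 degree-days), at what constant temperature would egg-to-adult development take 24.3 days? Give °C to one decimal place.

Required daily accumulation = 343 / 24.3 = 14.115 DD/day.
T = T_base + 14.115 = 10.3 + 14.115 = 24.415 ≈ 24.4 °C.

24.4 °C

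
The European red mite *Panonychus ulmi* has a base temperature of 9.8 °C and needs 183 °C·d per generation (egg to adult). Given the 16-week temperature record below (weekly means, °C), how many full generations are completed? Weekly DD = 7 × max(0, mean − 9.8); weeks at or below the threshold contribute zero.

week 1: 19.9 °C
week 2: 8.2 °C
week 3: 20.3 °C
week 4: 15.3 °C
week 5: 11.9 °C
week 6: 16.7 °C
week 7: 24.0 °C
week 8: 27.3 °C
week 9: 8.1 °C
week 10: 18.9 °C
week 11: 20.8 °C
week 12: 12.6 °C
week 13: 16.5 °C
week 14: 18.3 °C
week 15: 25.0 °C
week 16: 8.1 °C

4 generations

Weekly DD (7 × max(0, T̄ − 9.8)): 70.7, 0.0, 73.5, 38.5, 14.7, 48.3, 99.4, 122.5, 0.0, 63.7, 77.0, 19.6, 46.9, 59.5, 106.4, 0.0.
Season total = 840.7 DD.
Complete generations = ⌊840.7 / 183⌋ = 4.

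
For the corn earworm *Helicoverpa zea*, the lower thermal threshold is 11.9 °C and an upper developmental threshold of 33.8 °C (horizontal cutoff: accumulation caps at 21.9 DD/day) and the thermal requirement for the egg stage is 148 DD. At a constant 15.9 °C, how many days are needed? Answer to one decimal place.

Daily accumulation = 15.9 − 11.9 = 4.0 DD/day.
Duration = 148 / 4.0 = 37.000 ≈ 37.0 days.

37.0 days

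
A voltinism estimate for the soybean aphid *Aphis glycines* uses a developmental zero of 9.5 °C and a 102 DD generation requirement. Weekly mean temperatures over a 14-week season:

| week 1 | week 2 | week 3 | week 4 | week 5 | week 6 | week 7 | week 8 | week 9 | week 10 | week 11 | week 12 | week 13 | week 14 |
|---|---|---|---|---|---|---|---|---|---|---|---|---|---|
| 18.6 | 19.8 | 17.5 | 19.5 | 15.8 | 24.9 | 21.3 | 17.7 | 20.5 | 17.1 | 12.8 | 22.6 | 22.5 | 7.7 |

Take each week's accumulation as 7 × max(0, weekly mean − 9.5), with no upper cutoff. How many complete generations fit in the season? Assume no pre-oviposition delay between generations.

Weekly DD (7 × max(0, T̄ − 9.5)): 63.7, 72.1, 56.0, 70.0, 44.1, 107.8, 82.6, 57.4, 77.0, 53.2, 23.1, 91.7, 91.0, 0.0.
Season total = 889.7 DD.
Complete generations = ⌊889.7 / 102⌋ = 8.

8 generations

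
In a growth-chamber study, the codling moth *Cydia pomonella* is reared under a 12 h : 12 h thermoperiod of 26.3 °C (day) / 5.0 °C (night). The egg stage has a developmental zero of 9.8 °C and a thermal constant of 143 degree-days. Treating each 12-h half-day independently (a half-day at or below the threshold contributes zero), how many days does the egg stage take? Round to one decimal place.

Day half: max(0, 26.3 − 9.8) × 0.5 = 16.5 × 0.5 = 8.25 DD.
Night half: max(0, 5.0 − 9.8) × 0.5 = 0.0 × 0.5 = 0.00 DD.
Per 24 h: 8.25 DD/day.
Duration = 143 / 8.25 = 17.333 ≈ 17.3 days.

17.3 days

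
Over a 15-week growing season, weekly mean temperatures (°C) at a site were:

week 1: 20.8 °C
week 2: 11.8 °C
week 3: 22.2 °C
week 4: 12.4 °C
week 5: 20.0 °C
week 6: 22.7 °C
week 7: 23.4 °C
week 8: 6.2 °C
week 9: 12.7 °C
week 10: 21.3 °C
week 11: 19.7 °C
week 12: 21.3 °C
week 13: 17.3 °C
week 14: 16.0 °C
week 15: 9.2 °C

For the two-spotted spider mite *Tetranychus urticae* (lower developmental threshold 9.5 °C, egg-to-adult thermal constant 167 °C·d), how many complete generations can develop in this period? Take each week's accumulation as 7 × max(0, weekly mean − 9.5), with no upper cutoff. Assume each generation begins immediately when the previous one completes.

Weekly DD (7 × max(0, T̄ − 9.5)): 79.1, 16.1, 88.9, 20.3, 73.5, 92.4, 97.3, 0.0, 22.4, 82.6, 71.4, 82.6, 54.6, 45.5, 0.0.
Season total = 826.7 DD.
Complete generations = ⌊826.7 / 167⌋ = 4.

4 generations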